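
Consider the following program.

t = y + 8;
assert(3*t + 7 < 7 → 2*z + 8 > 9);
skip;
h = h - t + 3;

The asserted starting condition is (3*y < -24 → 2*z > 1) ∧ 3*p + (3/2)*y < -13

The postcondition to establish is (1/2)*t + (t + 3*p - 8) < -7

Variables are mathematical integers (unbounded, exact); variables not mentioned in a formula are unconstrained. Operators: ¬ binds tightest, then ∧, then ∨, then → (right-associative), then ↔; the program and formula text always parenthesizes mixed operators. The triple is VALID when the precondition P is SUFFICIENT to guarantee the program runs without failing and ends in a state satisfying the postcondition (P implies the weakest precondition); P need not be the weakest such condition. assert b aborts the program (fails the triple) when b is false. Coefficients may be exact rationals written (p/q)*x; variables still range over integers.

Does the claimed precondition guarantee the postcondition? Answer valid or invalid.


Working backward. After the program, the postcondition (1/2)*t + (t + 3*p - 8) < -7 must hold; in canonical form it is 3*p + (3/2)*t < 1.
Before h := h - t + 3: 3*p + (3/2)*t < 1
Before skip: 3*p + (3/2)*t < 1
Before assert 3*t + 7 < 7 → 2*z + 8 > 9: (3*t < 0 → 2*z > 1) ∧ 3*p + (3/2)*t < 1
Before t := y + 8: (3*y < -24 → 2*z > 1) ∧ 3*p + (3/2)*y < -11
The weakest precondition is (3*y < -24 → 2*z > 1) ∧ 3*p + (3/2)*y < -11.
Check whether (3*y < -24 → 2*z > 1) ∧ 3*p + (3/2)*y < -13 implies it.
Every state satisfying the precondition satisfies the weakest precondition: the implication holds.
Answer: valid


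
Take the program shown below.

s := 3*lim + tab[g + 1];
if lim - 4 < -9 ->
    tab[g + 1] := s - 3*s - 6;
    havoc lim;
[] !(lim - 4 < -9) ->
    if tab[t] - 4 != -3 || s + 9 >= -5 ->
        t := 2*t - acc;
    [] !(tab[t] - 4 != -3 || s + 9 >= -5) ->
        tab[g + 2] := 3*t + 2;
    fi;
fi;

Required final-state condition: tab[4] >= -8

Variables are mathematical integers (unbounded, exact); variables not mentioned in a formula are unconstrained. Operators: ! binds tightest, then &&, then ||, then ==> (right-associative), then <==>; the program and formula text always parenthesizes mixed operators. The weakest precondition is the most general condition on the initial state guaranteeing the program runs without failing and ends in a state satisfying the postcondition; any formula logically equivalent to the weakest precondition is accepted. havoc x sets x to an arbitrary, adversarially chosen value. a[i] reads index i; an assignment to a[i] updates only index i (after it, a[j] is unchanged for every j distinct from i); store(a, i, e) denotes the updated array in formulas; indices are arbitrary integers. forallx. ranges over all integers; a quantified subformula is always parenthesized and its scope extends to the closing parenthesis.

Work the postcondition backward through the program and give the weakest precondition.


Working backward. After the program, tab[4] >= -8 must hold.
Then branch requires store(tab, g + 1, -2*s - 6)[4] >= -8; else branch requires ((tab[t] != 1 || s >= -14) ==> tab[4] >= -8) && ((!(tab[t] != 1 || s >= -14)) ==> store(tab, g + 2, 3*t + 2)[4] >= -8).
Before the if: (lim < -5 ==> store(tab, g + 1, -2*s - 6)[4] >= -8) && ((!(lim < -5)) ==> (((tab[t] != 1 || s >= -14) ==> tab[4] >= -8) && ((!(tab[t] != 1 || s >= -14)) ==> store(tab, g + 2, 3*t + 2)[4] >= -8)))
Before s := 3*lim + tab[g + 1]: (lim < -5 ==> store(tab, g + 1, -2*tab[g + 1] - 6*lim - 6)[4] >= -8) && ((!(lim < -5)) ==> (((tab[t] != 1 || tab[g + 1] + 3*lim >= -14) ==> tab[4] >= -8) && ((!(tab[t] != 1 || tab[g + 1] + 3*lim >= -14)) ==> store(tab, g + 2, 3*t + 2)[4] >= -8)))
Answer: WP = (lim < -5 ==> store(tab, g + 1, -2*tab[g + 1] - 6*lim - 6)[4] >= -8) && ((!(lim < -5)) ==> (((tab[t] != 1 || tab[g + 1] + 3*lim >= -14) ==> tab[4] >= -8) && ((!(tab[t] != 1 || tab[g + 1] + 3*lim >= -14)) ==> store(tab, g + 2, 3*t + 2)[4] >= -8)))


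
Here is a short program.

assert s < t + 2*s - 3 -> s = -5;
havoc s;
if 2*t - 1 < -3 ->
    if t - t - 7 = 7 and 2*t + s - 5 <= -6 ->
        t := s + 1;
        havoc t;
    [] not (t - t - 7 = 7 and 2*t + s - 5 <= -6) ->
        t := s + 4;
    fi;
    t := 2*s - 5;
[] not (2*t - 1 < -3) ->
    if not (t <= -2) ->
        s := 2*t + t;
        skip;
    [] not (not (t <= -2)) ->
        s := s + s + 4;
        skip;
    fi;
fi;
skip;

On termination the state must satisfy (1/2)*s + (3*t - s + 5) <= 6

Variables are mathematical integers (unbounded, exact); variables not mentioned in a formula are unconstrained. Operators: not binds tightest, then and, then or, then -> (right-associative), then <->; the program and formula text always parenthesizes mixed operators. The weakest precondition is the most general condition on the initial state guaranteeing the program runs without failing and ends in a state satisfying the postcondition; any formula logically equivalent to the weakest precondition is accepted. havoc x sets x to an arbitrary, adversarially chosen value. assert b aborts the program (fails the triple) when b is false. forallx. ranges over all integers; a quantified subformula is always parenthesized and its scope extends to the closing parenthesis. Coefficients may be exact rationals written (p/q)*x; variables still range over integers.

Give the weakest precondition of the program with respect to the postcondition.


Working backward. After the program, the postcondition (1/2)*s + (3*t - s + 5) <= 6 must hold; in canonical form it is 3*t <= (1/2)*s + 1.
Before skip: 3*t <= (1/2)*s + 1
Then branch requires (11/2)*s <= 16; else branch requires ((not (t <= -2)) -> (3/2)*t <= 1) and (t <= -2 -> 3*t <= s + 3).
Before the if: (2*t < -2 -> (11/2)*s <= 16) and ((not (2*t < -2)) -> (((not (t <= -2)) -> (3/2)*t <= 1) and (t <= -2 -> 3*t <= s + 3)))
Before havoc s: forall s_1. ((2*t < -2 -> (11/2)*s_1 <= 16) and ((not (2*t < -2)) -> (((not (t <= -2)) -> (3/2)*t <= 1) and (t <= -2 -> 3*t <= s_1 + 3))))
Before assert s < t + 2*s - 3 -> s = -5: (s + t > 3 -> s = -5) and (forall s_1. ((2*t < -2 -> (11/2)*s_1 <= 16) and ((not (2*t < -2)) -> (((not (t <= -2)) -> (3/2)*t <= 1) and (t <= -2 -> 3*t <= s_1 + 3)))))
Answer: WP = (s + t > 3 -> s = -5) and (forall s_1. ((2*t < -2 -> (11/2)*s_1 <= 16) and ((not (2*t < -2)) -> (((not (t <= -2)) -> (3/2)*t <= 1) and (t <= -2 -> 3*t <= s_1 + 3)))))


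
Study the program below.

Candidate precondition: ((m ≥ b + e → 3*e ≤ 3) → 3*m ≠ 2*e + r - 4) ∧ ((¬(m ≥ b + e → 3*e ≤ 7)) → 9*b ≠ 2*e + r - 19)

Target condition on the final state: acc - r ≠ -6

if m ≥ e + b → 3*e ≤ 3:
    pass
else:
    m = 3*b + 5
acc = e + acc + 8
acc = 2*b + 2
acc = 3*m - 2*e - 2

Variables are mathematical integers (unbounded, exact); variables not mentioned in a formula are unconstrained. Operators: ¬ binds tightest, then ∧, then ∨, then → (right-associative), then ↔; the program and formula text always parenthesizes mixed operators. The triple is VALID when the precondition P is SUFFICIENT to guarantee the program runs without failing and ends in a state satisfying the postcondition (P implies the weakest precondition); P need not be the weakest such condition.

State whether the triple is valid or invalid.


Working backward. After the program, the postcondition acc - r ≠ -6 must hold; in canonical form it is acc ≠ r - 6.
Before acc := 3*m - 2*e - 2: 3*m ≠ 2*e + r - 4
Before acc := 2*b + 2: 3*m ≠ 2*e + r - 4
Before acc := e + acc + 8: 3*m ≠ 2*e + r - 4
Then branch requires 3*m ≠ 2*e + r - 4; else branch requires 9*b ≠ 2*e + r - 19.
Before the if: ((m ≥ b + e → 3*e ≤ 3) → 3*m ≠ 2*e + r - 4) ∧ ((¬(m ≥ b + e → 3*e ≤ 3)) → 9*b ≠ 2*e + r - 19)
The weakest precondition is ((m ≥ b + e → 3*e ≤ 3) → 3*m ≠ 2*e + r - 4) ∧ ((¬(m ≥ b + e → 3*e ≤ 3)) → 9*b ≠ 2*e + r - 19).
Check whether ((m ≥ b + e → 3*e ≤ 3) → 3*m ≠ 2*e + r - 4) ∧ ((¬(m ≥ b + e → 3*e ≤ 7)) → 9*b ≠ 2*e + r - 19) implies it.
Countermodel: at the initial state b = -2, e = 2, m = 0, r = -3, the precondition holds but the weakest precondition fails.
Answer: invalid


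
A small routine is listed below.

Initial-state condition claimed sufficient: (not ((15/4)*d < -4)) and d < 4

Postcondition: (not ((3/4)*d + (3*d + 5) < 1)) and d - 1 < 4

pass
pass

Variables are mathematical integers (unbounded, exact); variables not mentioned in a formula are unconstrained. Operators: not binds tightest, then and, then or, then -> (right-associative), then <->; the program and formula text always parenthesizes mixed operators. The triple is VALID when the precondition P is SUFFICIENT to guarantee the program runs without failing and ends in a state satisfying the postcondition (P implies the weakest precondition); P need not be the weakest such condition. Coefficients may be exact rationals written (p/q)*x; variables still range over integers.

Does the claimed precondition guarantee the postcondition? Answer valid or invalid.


Working backward. After the program, the postcondition (not ((3/4)*d + (3*d + 5) < 1)) and d - 1 < 4 must hold; in canonical form it is (not ((15/4)*d < -4)) and d < 5.
Before skip: (not ((15/4)*d < -4)) and d < 5
Before skip: (not ((15/4)*d < -4)) and d < 5
The weakest precondition is (not ((15/4)*d < -4)) and d < 5.
Check whether (not ((15/4)*d < -4)) and d < 4 implies it.
Every state satisfying the precondition satisfies the weakest precondition: the implication holds.
Answer: valid


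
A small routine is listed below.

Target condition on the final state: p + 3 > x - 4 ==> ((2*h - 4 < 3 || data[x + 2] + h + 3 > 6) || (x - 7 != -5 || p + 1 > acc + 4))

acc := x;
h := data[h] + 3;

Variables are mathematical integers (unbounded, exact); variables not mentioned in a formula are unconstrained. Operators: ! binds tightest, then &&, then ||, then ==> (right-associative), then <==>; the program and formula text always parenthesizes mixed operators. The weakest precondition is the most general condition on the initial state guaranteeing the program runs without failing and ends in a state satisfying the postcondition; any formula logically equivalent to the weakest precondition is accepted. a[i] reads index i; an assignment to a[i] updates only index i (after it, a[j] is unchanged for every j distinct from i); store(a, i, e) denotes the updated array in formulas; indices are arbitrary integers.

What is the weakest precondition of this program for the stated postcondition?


Working backward. After the program, the postcondition p + 3 > x - 4 ==> ((2*h - 4 < 3 || data[x + 2] + h + 3 > 6) || (x - 7 != -5 || p + 1 > acc + 4)) must hold; in canonical form it is p > x - 7 ==> (2*h < 7 || data[x + 2] + h > 3 || x != 2 || p > acc + 3).
Before h := data[h] + 3: p > x - 7 ==> (2*data[h] < 1 || data[x + 2] + data[h] > 0 || x != 2 || p > acc + 3)
Before acc := x: p > x - 7 ==> (2*data[h] < 1 || data[x + 2] + data[h] > 0 || x != 2 || p > x + 3)
Answer: WP = p > x - 7 ==> (2*data[h] < 1 || data[x + 2] + data[h] > 0 || x != 2 || p > x + 3)


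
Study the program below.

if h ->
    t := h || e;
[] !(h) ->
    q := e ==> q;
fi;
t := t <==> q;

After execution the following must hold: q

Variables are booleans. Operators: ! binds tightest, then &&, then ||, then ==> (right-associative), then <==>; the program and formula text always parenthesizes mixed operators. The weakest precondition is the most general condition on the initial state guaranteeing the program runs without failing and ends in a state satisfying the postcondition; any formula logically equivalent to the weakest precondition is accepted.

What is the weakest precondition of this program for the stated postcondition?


Working backward. After the program, q must hold.
Before t := t <==> q: q
Then branch requires q; else branch requires e ==> q.
Before the if: (h ==> q) && ((!h) ==> (e ==> q))
Answer: WP = (h ==> q) && ((!h) ==> (e ==> q))


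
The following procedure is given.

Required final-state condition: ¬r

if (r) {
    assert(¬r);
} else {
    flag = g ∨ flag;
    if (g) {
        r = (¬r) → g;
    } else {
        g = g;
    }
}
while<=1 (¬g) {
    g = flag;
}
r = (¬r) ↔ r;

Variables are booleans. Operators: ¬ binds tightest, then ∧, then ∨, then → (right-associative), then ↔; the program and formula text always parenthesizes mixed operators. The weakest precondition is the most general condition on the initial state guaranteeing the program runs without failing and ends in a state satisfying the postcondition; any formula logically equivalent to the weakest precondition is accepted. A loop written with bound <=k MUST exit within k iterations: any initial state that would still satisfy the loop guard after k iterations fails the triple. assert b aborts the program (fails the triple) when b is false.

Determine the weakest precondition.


Working backward. After the program, ¬r must hold.
Before r := (¬r) ↔ r: ¬((¬r) ↔ r)
Before the loop (bound <=1), unroll the exhaustion recursion (WP_0 = exit-now case; WP_j = one more guarded iteration, up to j = 1):
  WP_0: g ∧ (¬((¬r) ↔ r))
  WP_1: ((¬g) → (flag ∧ (¬((¬r) ↔ r)))) ∧ (g → (¬((¬r) ↔ r)))
So before the loop: ((¬g) → (flag ∧ (¬((¬r) ↔ r)))) ∧ (g → (¬((¬r) ↔ r)))
Then branch requires (¬r) ∧ ((¬g) → (flag ∧ (¬((¬r) ↔ r)))) ∧ (g → (¬((¬r) ↔ r))); else branch requires (g → (((¬g) → ((g ∨ flag) ∧ (¬((¬((¬r) → g)) ↔ ((¬r) → g))))) ∧ (g → (¬((¬((¬r) → g)) ↔ ((¬r) → g)))))) ∧ ((¬g) → (((¬g) → ((g ∨ flag) ∧ (¬((¬r) ↔ r)))) ∧ (g → (¬((¬r) ↔ r))))).
Before the if: (r → ((¬r) ∧ ((¬g) → (flag ∧ (¬((¬r) ↔ r)))) ∧ (g → (¬((¬r) ↔ r))))) ∧ ((¬r) → ((g → (((¬g) → ((g ∨ flag) ∧ (¬((¬((¬r) → g)) ↔ ((¬r) → g))))) ∧ (g → (¬((¬((¬r) → g)) ↔ ((¬r) → g)))))) ∧ ((¬g) → (((¬g) → ((g ∨ flag) ∧ (¬((¬r) ↔ r)))) ∧ (g → (¬((¬r) ↔ r)))))))
Answer: WP = (r → ((¬r) ∧ ((¬g) → (flag ∧ (¬((¬r) ↔ r)))) ∧ (g → (¬((¬r) ↔ r))))) ∧ ((¬r) → ((g → (((¬g) → ((g ∨ flag) ∧ (¬((¬((¬r) → g)) ↔ ((¬r) → g))))) ∧ (g → (¬((¬((¬r) → g)) ↔ ((¬r) → g)))))) ∧ ((¬g) → (((¬g) → ((g ∨ flag) ∧ (¬((¬r) ↔ r)))) ∧ (g → (¬((¬r) ↔ r)))))))


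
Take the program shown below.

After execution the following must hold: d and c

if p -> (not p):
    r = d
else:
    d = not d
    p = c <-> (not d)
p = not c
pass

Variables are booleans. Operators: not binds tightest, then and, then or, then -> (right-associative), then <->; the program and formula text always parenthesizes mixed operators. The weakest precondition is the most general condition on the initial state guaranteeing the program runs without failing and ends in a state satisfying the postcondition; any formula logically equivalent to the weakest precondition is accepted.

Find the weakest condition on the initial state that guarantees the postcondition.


Working backward. After the program, d and c must hold.
Before skip: d and c
Before p := not c: d and c
Then branch requires d and c; else branch requires (not d) and c.
Before the if: ((p -> (not p)) -> (d and c)) and ((not (p -> (not p))) -> ((not d) and c))
Answer: WP = ((p -> (not p)) -> (d and c)) and ((not (p -> (not p))) -> ((not d) and c))


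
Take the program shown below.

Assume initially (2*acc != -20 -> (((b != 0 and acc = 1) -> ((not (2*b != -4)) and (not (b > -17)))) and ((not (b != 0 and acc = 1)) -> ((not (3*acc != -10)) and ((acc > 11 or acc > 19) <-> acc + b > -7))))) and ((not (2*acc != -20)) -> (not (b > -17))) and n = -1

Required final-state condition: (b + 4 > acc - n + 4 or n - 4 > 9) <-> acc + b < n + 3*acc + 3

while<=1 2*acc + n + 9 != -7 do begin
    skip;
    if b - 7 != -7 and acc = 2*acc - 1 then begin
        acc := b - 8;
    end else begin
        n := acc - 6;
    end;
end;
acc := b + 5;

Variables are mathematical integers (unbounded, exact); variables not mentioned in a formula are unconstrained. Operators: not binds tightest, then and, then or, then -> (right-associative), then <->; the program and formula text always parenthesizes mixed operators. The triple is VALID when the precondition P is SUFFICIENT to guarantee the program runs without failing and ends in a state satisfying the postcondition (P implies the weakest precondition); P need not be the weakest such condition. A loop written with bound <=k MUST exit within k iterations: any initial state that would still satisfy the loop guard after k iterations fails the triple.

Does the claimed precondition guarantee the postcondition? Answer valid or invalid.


Working backward. After the program, the postcondition (b + 4 > acc - n + 4 or n - 4 > 9) <-> acc + b < n + 3*acc + 3 must hold; in canonical form it is (b + n > acc or n > 13) <-> b < 2*acc + n + 3.
Before acc := b + 5: (n > 5 or n > 13) <-> b + n > -13
Before the loop (bound <=1), unroll the exhaustion recursion (WP_0 = exit-now case; WP_j = one more guarded iteration, up to j = 1):
  WP_0: (not (2*acc + n != -16)) and ((n > 5 or n > 13) <-> b + n > -13)
  WP_1: (2*acc + n != -16 -> (((b != 0 and acc = 1) -> ((not (2*b + n != 0)) and ((n > 5 or n > 13) <-> b + n > -13))) and ((not (b != 0 and acc = 1)) -> ((not (3*acc != -10)) and ((acc > 11 or acc > 19) <-> acc + b > -7))))) and ((not (2*acc + n != -16)) -> ((n > 5 or n > 13) <-> b + n > -13))
So before the loop: (2*acc + n != -16 -> (((b != 0 and acc = 1) -> ((not (2*b + n != 0)) and ((n > 5 or n > 13) <-> b + n > -13))) and ((not (b != 0 and acc = 1)) -> ((not (3*acc != -10)) and ((acc > 11 or acc > 19) <-> acc + b > -7))))) and ((not (2*acc + n != -16)) -> ((n > 5 or n > 13) <-> b + n > -13))
The weakest precondition is (2*acc + n != -16 -> (((b != 0 and acc = 1) -> ((not (2*b + n != 0)) and ((n > 5 or n > 13) <-> b + n > -13))) and ((not (b != 0 and acc = 1)) -> ((not (3*acc != -10)) and ((acc > 11 or acc > 19) <-> acc + b > -7))))) and ((not (2*acc + n != -16)) -> ((n > 5 or n > 13) <-> b + n > -13)).
Check whether (2*acc != -20 -> (((b != 0 and acc = 1) -> ((not (2*b != -4)) and (not (b > -17)))) and ((not (b != 0 and acc = 1)) -> ((not (3*acc != -10)) and ((acc > 11 or acc > 19) <-> acc + b > -7))))) and ((not (2*acc != -20)) -> (not (b > -17))) and n = -1 implies it.
Countermodel: at the initial state acc = -10, b = -17, n = -1, the precondition holds but the weakest precondition fails.
Answer: invalid


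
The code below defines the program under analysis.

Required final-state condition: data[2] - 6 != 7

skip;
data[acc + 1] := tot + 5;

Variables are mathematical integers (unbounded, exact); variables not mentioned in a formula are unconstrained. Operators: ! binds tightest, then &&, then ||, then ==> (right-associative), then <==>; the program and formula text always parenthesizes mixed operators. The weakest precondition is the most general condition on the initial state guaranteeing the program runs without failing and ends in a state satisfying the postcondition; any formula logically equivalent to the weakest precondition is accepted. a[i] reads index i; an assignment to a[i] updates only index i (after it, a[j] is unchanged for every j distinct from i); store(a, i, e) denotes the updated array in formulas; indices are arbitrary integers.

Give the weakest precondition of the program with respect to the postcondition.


Working backward. After the program, the postcondition data[2] - 6 != 7 must hold; in canonical form it is data[2] != 13.
Before data[acc + 1] := tot + 5: store(data, acc + 1, tot + 5)[2] != 13
Before skip: store(data, acc + 1, tot + 5)[2] != 13
Answer: WP = store(data, acc + 1, tot + 5)[2] != 13


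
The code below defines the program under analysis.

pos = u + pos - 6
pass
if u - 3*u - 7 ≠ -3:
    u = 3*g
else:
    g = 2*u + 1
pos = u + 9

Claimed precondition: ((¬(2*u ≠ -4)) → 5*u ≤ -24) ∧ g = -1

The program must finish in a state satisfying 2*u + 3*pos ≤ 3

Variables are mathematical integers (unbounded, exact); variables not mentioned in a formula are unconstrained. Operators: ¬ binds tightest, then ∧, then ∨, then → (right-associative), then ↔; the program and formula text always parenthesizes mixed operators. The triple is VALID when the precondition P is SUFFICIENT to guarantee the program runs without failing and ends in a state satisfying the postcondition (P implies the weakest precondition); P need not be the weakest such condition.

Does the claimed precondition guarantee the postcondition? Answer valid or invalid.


Working backward. After the program, the postcondition 2*u + 3*pos ≤ 3 must hold; in canonical form it is 3*pos + 2*u ≤ 3.
Before pos := u + 9: 5*u ≤ -24
Then branch requires 15*g ≤ -24; else branch requires 5*u ≤ -24.
Before the if: (2*u ≠ -4 → 15*g ≤ -24) ∧ ((¬(2*u ≠ -4)) → 5*u ≤ -24)
Before skip: (2*u ≠ -4 → 15*g ≤ -24) ∧ ((¬(2*u ≠ -4)) → 5*u ≤ -24)
Before pos := u + pos - 6: (2*u ≠ -4 → 15*g ≤ -24) ∧ ((¬(2*u ≠ -4)) → 5*u ≤ -24)
The weakest precondition is (2*u ≠ -4 → 15*g ≤ -24) ∧ ((¬(2*u ≠ -4)) → 5*u ≤ -24).
Check whether ((¬(2*u ≠ -4)) → 5*u ≤ -24) ∧ g = -1 implies it.
Countermodel: at the initial state g = -1, u = -1, the precondition holds but the weakest precondition fails.
Answer: invalid


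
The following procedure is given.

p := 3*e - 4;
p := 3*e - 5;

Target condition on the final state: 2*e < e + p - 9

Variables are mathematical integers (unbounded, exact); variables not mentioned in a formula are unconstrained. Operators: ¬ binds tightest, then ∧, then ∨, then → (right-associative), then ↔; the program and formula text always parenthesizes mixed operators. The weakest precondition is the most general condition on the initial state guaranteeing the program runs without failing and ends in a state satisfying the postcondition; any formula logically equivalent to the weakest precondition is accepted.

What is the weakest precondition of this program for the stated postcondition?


Working backward. After the program, the postcondition 2*e < e + p - 9 must hold; in canonical form it is e < p - 9.
Before p := 3*e - 5: 2*e > 14
Before p := 3*e - 4: 2*e > 14
Answer: WP = 2*e > 14


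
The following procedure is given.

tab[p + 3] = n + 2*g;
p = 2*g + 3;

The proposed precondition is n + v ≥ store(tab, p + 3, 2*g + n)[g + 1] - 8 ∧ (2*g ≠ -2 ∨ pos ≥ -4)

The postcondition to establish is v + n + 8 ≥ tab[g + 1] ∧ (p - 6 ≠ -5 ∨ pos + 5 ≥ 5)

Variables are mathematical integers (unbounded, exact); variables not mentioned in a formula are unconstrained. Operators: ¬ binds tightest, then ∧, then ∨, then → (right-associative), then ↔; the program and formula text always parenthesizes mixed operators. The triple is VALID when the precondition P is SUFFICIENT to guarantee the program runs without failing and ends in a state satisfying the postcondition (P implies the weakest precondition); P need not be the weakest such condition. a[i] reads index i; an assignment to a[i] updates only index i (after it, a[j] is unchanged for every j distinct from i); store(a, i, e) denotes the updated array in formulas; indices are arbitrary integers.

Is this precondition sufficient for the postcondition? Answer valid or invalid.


Working backward. After the program, the postcondition v + n + 8 ≥ tab[g + 1] ∧ (p - 6 ≠ -5 ∨ pos + 5 ≥ 5) must hold; in canonical form it is n + v ≥ tab[g + 1] - 8 ∧ (p ≠ 1 ∨ pos ≥ 0).
Before p := 2*g + 3: n + v ≥ tab[g + 1] - 8 ∧ (2*g ≠ -2 ∨ pos ≥ 0)
Before tab[p + 3] := n + 2*g: n + v ≥ store(tab, p + 3, 2*g + n)[g + 1] - 8 ∧ (2*g ≠ -2 ∨ pos ≥ 0)
The weakest precondition is n + v ≥ store(tab, p + 3, 2*g + n)[g + 1] - 8 ∧ (2*g ≠ -2 ∨ pos ≥ 0).
Check whether n + v ≥ store(tab, p + 3, 2*g + n)[g + 1] - 8 ∧ (2*g ≠ -2 ∨ pos ≥ -4) implies it.
Countermodel: at the initial state g = -1, n = 2, p = -3, pos = -1, tab = {[0] = 0, elsewhere 0}, v = -10, the precondition holds but the weakest precondition fails.
Answer: invalid


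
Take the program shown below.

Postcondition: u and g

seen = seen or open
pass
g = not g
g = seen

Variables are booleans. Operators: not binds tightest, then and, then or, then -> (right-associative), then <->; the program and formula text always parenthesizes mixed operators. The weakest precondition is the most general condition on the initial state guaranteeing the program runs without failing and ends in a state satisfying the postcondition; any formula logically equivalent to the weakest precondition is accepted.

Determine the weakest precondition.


Working backward. After the program, u and g must hold.
Before g := seen: u and seen
Before g := not g: u and seen
Before skip: u and seen
Before seen := seen or open: u and (seen or open)
Answer: WP = u and (seen or open)


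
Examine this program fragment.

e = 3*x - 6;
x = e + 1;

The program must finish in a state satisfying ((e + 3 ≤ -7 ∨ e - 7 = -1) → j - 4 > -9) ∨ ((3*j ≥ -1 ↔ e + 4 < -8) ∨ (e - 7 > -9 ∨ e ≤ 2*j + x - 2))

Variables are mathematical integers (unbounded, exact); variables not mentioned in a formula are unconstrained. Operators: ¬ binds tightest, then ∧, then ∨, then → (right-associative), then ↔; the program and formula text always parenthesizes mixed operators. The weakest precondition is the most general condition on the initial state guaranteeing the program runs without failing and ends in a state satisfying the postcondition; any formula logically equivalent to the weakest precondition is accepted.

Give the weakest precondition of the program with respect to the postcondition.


Working backward. After the program, the postcondition ((e + 3 ≤ -7 ∨ e - 7 = -1) → j - 4 > -9) ∨ ((3*j ≥ -1 ↔ e + 4 < -8) ∨ (e - 7 > -9 ∨ e ≤ 2*j + x - 2)) must hold; in canonical form it is ((e ≤ -10 ∨ e = 6) → j > -5) ∨ (3*j ≥ -1 ↔ e < -12) ∨ e > -2 ∨ e ≤ 2*j + x - 2.
Before x := e + 1: ((e ≤ -10 ∨ e = 6) → j > -5) ∨ (3*j ≥ -1 ↔ e < -12) ∨ e > -2 ∨ 2*j ≥ 1
Before e := 3*x - 6: ((3*x ≤ -4 ∨ 3*x = 12) → j > -5) ∨ (3*j ≥ -1 ↔ 3*x < -6) ∨ 3*x > 4 ∨ 2*j ≥ 1
Answer: WP = ((3*x ≤ -4 ∨ 3*x = 12) → j > -5) ∨ (3*j ≥ -1 ↔ 3*x < -6) ∨ 3*x > 4 ∨ 2*j ≥ 1


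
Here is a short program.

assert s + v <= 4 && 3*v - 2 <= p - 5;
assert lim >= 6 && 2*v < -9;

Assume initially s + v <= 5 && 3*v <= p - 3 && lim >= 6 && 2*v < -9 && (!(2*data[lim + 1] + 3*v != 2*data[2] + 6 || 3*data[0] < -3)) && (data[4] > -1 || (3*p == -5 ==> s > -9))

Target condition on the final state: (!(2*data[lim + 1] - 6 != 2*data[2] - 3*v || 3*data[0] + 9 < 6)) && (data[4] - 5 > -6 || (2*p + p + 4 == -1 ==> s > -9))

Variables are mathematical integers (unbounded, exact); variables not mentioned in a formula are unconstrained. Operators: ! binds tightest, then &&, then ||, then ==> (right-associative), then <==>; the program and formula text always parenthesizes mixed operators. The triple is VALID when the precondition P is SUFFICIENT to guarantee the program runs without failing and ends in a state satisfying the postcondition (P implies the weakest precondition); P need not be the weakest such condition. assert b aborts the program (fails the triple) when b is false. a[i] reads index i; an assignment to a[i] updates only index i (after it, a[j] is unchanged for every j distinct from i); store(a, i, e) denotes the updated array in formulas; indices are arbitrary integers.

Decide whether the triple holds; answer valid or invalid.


Working backward. After the program, the postcondition (!(2*data[lim + 1] - 6 != 2*data[2] - 3*v || 3*data[0] + 9 < 6)) && (data[4] - 5 > -6 || (2*p + p + 4 == -1 ==> s > -9)) must hold; in canonical form it is (!(2*data[lim + 1] + 3*v != 2*data[2] + 6 || 3*data[0] < -3)) && (data[4] > -1 || (3*p == -5 ==> s > -9)).
Before assert lim >= 6 && 2*v < -9: lim >= 6 && 2*v < -9 && (!(2*data[lim + 1] + 3*v != 2*data[2] + 6 || 3*data[0] < -3)) && (data[4] > -1 || (3*p == -5 ==> s > -9))
Before assert s + v <= 4 && 3*v - 2 <= p - 5: s + v <= 4 && 3*v <= p - 3 && lim >= 6 && 2*v < -9 && (!(2*data[lim + 1] + 3*v != 2*data[2] + 6 || 3*data[0] < -3)) && (data[4] > -1 || (3*p == -5 ==> s > -9))
The weakest precondition is s + v <= 4 && 3*v <= p - 3 && lim >= 6 && 2*v < -9 && (!(2*data[lim + 1] + 3*v != 2*data[2] + 6 || 3*data[0] < -3)) && (data[4] > -1 || (3*p == -5 ==> s > -9)).
Check whether s + v <= 5 && 3*v <= p - 3 && lim >= 6 && 2*v < -9 && (!(2*data[lim + 1] + 3*v != 2*data[2] + 6 || 3*data[0] < -3)) && (data[4] > -1 || (3*p == -5 ==> s > -9)) implies it.
Countermodel: at the initial state data = {[0] = 6516, [2] = 15521, [4] = 15533, [7] = 15533, elsewhere 15533}, lim = 6, p = -15, s = 11, v = -6, the precondition holds but the weakest precondition fails.
Answer: invalid


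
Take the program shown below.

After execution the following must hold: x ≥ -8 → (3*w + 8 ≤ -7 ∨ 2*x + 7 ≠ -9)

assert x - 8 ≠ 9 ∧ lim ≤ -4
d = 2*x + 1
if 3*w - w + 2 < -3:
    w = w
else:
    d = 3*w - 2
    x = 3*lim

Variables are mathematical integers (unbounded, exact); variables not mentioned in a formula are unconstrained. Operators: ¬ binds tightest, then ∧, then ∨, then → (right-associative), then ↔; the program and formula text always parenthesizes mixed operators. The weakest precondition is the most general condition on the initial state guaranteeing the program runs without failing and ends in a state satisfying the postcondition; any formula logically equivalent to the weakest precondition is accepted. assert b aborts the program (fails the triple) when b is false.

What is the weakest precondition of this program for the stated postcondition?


Working backward. After the program, the postcondition x ≥ -8 → (3*w + 8 ≤ -7 ∨ 2*x + 7 ≠ -9) must hold; in canonical form it is x ≥ -8 → (3*w ≤ -15 ∨ 2*x ≠ -16).
Then branch requires x ≥ -8 → (3*w ≤ -15 ∨ 2*x ≠ -16); else branch requires 3*lim ≥ -8 → (3*w ≤ -15 ∨ 6*lim ≠ -16).
Before the if: (2*w < -5 → (x ≥ -8 → (3*w ≤ -15 ∨ 2*x ≠ -16))) ∧ ((¬(2*w < -5)) → (3*lim ≥ -8 → (3*w ≤ -15 ∨ 6*lim ≠ -16)))
Before d := 2*x + 1: (2*w < -5 → (x ≥ -8 → (3*w ≤ -15 ∨ 2*x ≠ -16))) ∧ ((¬(2*w < -5)) → (3*lim ≥ -8 → (3*w ≤ -15 ∨ 6*lim ≠ -16)))
Before assert x - 8 ≠ 9 ∧ lim ≤ -4: x ≠ 17 ∧ lim ≤ -4 ∧ (2*w < -5 → (x ≥ -8 → (3*w ≤ -15 ∨ 2*x ≠ -16))) ∧ ((¬(2*w < -5)) → (3*lim ≥ -8 → (3*w ≤ -15 ∨ 6*lim ≠ -16)))
Answer: WP = x ≠ 17 ∧ lim ≤ -4 ∧ (2*w < -5 → (x ≥ -8 → (3*w ≤ -15 ∨ 2*x ≠ -16))) ∧ ((¬(2*w < -5)) → (3*lim ≥ -8 → (3*w ≤ -15 ∨ 6*lim ≠ -16)))


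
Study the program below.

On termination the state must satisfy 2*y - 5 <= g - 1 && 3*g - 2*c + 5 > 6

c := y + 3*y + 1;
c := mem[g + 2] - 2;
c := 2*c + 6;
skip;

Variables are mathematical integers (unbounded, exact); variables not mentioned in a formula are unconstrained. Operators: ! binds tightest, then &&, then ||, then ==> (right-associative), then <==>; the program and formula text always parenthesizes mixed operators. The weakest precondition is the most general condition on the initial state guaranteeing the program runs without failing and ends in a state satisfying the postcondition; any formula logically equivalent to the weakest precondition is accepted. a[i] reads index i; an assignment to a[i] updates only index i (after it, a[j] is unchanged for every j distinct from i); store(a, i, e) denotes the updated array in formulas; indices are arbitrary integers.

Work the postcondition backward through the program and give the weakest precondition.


Working backward. After the program, the postcondition 2*y - 5 <= g - 1 && 3*g - 2*c + 5 > 6 must hold; in canonical form it is 2*y <= g + 4 && 3*g > 2*c + 1.
Before skip: 2*y <= g + 4 && 3*g > 2*c + 1
Before c := 2*c + 6: 2*y <= g + 4 && 3*g > 4*c + 13
Before c := mem[g + 2] - 2: 2*y <= g + 4 && 3*g > 4*mem[g + 2] + 5
Before c := y + 3*y + 1: 2*y <= g + 4 && 3*g > 4*mem[g + 2] + 5
Answer: WP = 2*y <= g + 4 && 3*g > 4*mem[g + 2] + 5


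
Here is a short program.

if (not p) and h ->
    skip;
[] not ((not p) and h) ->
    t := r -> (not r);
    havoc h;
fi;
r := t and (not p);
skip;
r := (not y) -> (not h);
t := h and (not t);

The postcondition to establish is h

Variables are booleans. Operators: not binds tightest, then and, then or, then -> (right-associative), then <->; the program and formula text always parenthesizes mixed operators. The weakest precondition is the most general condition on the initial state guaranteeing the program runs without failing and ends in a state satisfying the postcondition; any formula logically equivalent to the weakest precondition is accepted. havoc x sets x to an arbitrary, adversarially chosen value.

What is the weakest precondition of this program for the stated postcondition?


Working backward. After the program, h must hold.
Before t := h and (not t): h
Before r := (not y) -> (not h): h
Before skip: h
Before r := t and (not p): h
Then branch requires h; else branch requires false.
Before the if: (((not p) and h) -> h) and (not p) and h
Answer: WP = (((not p) and h) -> h) and (not p) and h


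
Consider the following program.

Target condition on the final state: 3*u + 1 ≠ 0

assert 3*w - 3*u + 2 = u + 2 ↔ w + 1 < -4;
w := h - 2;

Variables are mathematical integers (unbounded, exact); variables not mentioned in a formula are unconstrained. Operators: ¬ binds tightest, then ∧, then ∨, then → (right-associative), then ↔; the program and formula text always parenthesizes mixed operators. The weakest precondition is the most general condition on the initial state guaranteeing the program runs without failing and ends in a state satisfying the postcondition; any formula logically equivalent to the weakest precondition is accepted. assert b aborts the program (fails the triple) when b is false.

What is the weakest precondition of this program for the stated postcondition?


Working backward. After the program, the postcondition 3*u + 1 ≠ 0 must hold; in canonical form it is 3*u ≠ -1.
Before w := h - 2: 3*u ≠ -1
Before assert 3*w - 3*u + 2 = u + 2 ↔ w + 1 < -4: (3*w = 4*u ↔ w < -5) ∧ 3*u ≠ -1
Answer: WP = (3*w = 4*u ↔ w < -5) ∧ 3*u ≠ -1


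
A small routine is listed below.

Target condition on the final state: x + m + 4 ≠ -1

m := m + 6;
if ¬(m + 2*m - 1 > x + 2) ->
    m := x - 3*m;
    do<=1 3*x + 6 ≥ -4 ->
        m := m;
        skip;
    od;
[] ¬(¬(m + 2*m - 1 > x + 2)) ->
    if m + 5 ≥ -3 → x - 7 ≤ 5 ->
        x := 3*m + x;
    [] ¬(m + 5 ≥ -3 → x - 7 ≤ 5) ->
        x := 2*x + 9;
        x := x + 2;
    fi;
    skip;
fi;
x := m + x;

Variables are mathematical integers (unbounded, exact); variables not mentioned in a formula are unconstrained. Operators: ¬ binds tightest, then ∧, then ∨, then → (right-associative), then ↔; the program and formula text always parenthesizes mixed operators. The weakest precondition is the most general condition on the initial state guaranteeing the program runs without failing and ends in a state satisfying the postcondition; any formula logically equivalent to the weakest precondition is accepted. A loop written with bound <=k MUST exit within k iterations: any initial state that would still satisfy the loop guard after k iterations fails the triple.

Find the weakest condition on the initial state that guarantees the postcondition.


Working backward. After the program, the postcondition x + m + 4 ≠ -1 must hold; in canonical form it is m + x ≠ -5.
Before x := m + x: 2*m + x ≠ -5
Then branch requires (3*x ≥ -10 → ((¬(3*x ≥ -10)) ∧ 3*x ≠ 6*m - 5)) ∧ ((¬(3*x ≥ -10)) → 3*x ≠ 6*m - 5); else branch requires ((m ≥ -8 → x ≤ 12) → 5*m + x ≠ -5) ∧ ((¬(m ≥ -8 → x ≤ 12)) → 2*m + 2*x ≠ -16).
Before the if: ((¬(3*m > x + 3)) → ((3*x ≥ -10 → ((¬(3*x ≥ -10)) ∧ 3*x ≠ 6*m - 5)) ∧ ((¬(3*x ≥ -10)) → 3*x ≠ 6*m - 5))) ∧ (3*m > x + 3 → (((m ≥ -8 → x ≤ 12) → 5*m + x ≠ -5) ∧ ((¬(m ≥ -8 → x ≤ 12)) → 2*m + 2*x ≠ -16)))
Before m := m + 6: ((¬(3*m > x - 15)) → ((3*x ≥ -10 → ((¬(3*x ≥ -10)) ∧ 3*x ≠ 6*m + 31)) ∧ ((¬(3*x ≥ -10)) → 3*x ≠ 6*m + 31))) ∧ (3*m > x - 15 → (((m ≥ -14 → x ≤ 12) → 5*m + x ≠ -35) ∧ ((¬(m ≥ -14 → x ≤ 12)) → 2*m + 2*x ≠ -28)))
Answer: WP = ((¬(3*m > x - 15)) → ((3*x ≥ -10 → ((¬(3*x ≥ -10)) ∧ 3*x ≠ 6*m + 31)) ∧ ((¬(3*x ≥ -10)) → 3*x ≠ 6*m + 31))) ∧ (3*m > x - 15 → (((m ≥ -14 → x ≤ 12) → 5*m + x ≠ -35) ∧ ((¬(m ≥ -14 → x ≤ 12)) → 2*m + 2*x ≠ -28)))


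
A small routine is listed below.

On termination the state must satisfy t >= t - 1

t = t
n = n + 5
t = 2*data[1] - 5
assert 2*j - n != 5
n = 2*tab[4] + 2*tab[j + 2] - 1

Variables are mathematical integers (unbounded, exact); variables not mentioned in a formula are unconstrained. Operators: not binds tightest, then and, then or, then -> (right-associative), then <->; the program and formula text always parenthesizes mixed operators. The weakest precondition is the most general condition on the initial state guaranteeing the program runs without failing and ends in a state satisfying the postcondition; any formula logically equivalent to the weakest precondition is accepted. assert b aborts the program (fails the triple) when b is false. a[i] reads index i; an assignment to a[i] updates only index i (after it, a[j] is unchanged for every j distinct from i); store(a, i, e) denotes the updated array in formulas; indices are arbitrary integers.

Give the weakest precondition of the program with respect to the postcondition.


Working backward. After the program, the postcondition t >= t - 1 must hold; in canonical form it is true.
Before n := 2*tab[4] + 2*tab[j + 2] - 1: true
Before assert 2*j - n != 5: 2*j != n + 5
Before t := 2*data[1] - 5: 2*j != n + 5
Before n := n + 5: 2*j != n + 10
Before t := t: 2*j != n + 10
Answer: WP = 2*j != n + 10


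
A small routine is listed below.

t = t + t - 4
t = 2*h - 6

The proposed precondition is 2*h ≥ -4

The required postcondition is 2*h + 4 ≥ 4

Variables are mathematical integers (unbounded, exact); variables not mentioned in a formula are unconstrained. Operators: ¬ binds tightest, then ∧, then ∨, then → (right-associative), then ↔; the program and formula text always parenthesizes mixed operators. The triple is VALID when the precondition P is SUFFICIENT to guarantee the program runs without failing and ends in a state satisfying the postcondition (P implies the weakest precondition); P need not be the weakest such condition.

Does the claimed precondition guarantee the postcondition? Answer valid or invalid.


Working backward. After the program, the postcondition 2*h + 4 ≥ 4 must hold; in canonical form it is 2*h ≥ 0.
Before t := 2*h - 6: 2*h ≥ 0
Before t := t + t - 4: 2*h ≥ 0
The weakest precondition is 2*h ≥ 0.
Check whether 2*h ≥ -4 implies it.
Countermodel: at the initial state h = -2, the precondition holds but the weakest precondition fails.
Answer: invalid


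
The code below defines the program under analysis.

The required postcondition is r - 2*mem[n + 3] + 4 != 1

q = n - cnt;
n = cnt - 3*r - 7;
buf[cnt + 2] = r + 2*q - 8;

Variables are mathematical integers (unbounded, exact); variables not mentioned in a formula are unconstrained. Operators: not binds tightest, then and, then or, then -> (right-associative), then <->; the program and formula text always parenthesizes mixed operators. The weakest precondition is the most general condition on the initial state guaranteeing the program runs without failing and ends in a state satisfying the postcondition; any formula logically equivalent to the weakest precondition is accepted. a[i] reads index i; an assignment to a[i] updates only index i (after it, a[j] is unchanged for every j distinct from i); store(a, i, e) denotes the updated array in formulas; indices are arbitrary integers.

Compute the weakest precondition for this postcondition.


Working backward. After the program, the postcondition r - 2*mem[n + 3] + 4 != 1 must hold; in canonical form it is r != 2*mem[n + 3] - 3.
Before buf[cnt + 2] := r + 2*q - 8: r != 2*mem[n + 3] - 3
Before n := cnt - 3*r - 7: r != 2*mem[cnt - 3*r - 4] - 3
Before q := n - cnt: r != 2*mem[cnt - 3*r - 4] - 3
Answer: WP = r != 2*mem[cnt - 3*r - 4] - 3
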